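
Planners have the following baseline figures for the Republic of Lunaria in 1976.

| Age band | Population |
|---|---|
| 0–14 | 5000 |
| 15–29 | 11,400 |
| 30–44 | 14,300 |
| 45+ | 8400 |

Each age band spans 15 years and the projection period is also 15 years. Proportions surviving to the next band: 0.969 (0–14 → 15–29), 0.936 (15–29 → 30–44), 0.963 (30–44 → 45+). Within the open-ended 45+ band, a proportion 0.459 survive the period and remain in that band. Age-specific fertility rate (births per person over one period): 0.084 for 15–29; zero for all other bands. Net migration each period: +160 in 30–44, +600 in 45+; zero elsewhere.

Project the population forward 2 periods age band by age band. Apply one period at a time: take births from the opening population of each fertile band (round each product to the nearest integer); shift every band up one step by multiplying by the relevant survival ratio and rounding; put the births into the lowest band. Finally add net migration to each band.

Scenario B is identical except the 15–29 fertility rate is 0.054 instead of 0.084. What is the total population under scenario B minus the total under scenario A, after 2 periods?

-476

After projecting period 1:
Births: 11400 * 0.084 = 958
15–29: 5000 * 0.969 = 4845
30–44: 11400 * 0.936 = 10670
45+: 14300 * 0.963 + 8400 * 0.459 = 13771 + 3856 = 17627
Net migration: 30–44 + 160 → 10830; 45+ + 600 → 18227
Giving 958 / 4845 / 10830 / 18227.
After projecting period 2:
Births: 4845 * 0.084 = 407
15–29: 958 * 0.969 = 928
30–44: 4845 * 0.936 = 4535
45+: 10830 * 0.963 + 18227 * 0.459 = 10429 + 8366 = 18795
Net migration: 30–44 + 160 → 4695; 45+ + 600 → 19395
Giving 407 / 928 / 4695 / 19395.
Scenario A total after 2 periods: 25425
Scenario B projection —
After projecting period 1:
Births: 11400 * 0.054 = 616
15–29: 5000 * 0.969 = 4845
30–44: 11400 * 0.936 = 10670
45+: 14300 * 0.963 + 8400 * 0.459 = 13771 + 3856 = 17627
Net migration: 30–44 + 160 → 10830; 45+ + 600 → 18227
Giving 616 / 4845 / 10830 / 18227.
After projecting period 2:
Births: 4845 * 0.054 = 262
15–29: 616 * 0.969 = 597
30–44: 4845 * 0.936 = 4535
45+: 10830 * 0.963 + 18227 * 0.459 = 10429 + 8366 = 18795
Net migration: 30–44 + 160 → 4695; 45+ + 600 → 19395
Giving 262 / 597 / 4695 / 19395.
Scenario B total after 2 periods: 24949
Difference B − A = 24949 − 25425 = -476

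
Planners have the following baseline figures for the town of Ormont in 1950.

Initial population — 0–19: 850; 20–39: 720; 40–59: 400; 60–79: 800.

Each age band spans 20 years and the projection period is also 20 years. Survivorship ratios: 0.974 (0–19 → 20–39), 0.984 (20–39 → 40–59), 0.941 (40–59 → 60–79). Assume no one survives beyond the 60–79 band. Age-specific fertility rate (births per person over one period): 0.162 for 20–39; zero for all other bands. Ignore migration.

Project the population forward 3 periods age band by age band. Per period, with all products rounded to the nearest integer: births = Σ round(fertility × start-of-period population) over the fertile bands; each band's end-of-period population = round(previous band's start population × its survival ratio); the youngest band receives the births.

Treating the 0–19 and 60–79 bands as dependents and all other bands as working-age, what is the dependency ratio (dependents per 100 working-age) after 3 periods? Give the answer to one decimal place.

323.0

Call the groups 1 to 4, youngest first.
Period 1.
Births: 720 × 0.162 = 117
Group 2: 850 × 0.974 = 828
Group 3: 720 × 0.984 = 708
Group 4: 400 × 0.941 = 376
Giving 117 / 828 / 708 / 376.
Period 2.
Births: 828 × 0.162 = 134
Group 2: 117 × 0.974 = 114
Group 3: 828 × 0.984 = 815
Group 4: 708 × 0.941 = 666
Giving 134 / 114 / 815 / 666.
Period 3.
Births: 114 × 0.162 = 18
Group 2: 134 × 0.974 = 131
Group 3: 114 × 0.984 = 112
Group 4: 815 × 0.941 = 767
Giving 18 / 131 / 112 / 767.
Dependents (band 0–19 + band 60–79) = 18 + 767 = 785; working-age = 243; ratio = 785/243 × 100 = 323.0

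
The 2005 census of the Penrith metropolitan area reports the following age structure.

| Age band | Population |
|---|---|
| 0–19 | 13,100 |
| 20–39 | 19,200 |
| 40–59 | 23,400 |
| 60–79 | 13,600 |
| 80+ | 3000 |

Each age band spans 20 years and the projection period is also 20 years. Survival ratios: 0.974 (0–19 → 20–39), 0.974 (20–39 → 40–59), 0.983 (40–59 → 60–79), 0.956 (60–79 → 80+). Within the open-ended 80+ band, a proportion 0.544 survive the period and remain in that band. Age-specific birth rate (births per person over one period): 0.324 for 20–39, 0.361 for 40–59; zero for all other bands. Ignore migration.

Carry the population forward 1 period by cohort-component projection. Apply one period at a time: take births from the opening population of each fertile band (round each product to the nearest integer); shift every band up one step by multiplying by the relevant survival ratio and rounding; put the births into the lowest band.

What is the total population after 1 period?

83764

Call the groups 1 to 5, youngest first.
After projecting period 1:
Births: 19200 × 0.324 = 6221  |  23400 × 0.361 = 8447 → 14668
Group 2: 13100 × 0.974 = 12759
Group 3: 19200 × 0.974 = 18701
Group 4: 23400 × 0.983 = 23002
Group 5: 13600 × 0.956 + 3000 × 0.544 = 13002 + 1632 = 14634
→ [14668, 12759, 18701, 23002, 14634]
Total after period 1: 14668 + 12759 + 18701 + 23002 + 14634 = 83764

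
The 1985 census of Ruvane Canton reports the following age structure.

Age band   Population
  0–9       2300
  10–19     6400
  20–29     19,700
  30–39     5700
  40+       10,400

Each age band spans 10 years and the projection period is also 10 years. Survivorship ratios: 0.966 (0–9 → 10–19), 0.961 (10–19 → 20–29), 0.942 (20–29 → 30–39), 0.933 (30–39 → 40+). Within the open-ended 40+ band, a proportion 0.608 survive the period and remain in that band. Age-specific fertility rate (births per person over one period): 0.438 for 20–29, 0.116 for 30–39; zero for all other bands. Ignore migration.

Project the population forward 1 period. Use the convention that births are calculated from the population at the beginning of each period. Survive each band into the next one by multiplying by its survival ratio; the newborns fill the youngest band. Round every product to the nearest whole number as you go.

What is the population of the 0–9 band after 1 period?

— Period 1 —
Births: 19700 * 0.438 = 8629, 5700 * 0.116 = 661 → 9290
10–19: 2300 * 0.966 = 2222
20–29: 6400 * 0.961 = 6150
30–39: 19700 * 0.942 = 18557
40+: 5700 * 0.933 + 10400 * 0.608 = 5318 + 6323 = 11641
→ [9290, 2222, 6150, 18557, 11641]

9290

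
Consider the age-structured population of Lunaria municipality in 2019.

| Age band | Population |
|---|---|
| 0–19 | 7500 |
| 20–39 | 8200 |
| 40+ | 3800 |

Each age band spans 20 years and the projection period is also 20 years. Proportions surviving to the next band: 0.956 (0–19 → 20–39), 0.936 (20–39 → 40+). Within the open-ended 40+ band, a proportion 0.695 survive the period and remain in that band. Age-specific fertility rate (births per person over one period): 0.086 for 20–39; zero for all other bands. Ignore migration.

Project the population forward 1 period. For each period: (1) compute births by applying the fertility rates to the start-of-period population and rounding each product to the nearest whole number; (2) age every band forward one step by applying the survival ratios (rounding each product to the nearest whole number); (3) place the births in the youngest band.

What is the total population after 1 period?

18191

Numbering the groups 1..3 from youngest to oldest:
[period 1]
Births: 8200 × 0.086 = 705
Group 2: 7500 × 0.956 = 7170
Group 3: 8200 × 0.936 + 3800 × 0.695 = 7675 + 2641 = 10316
Population now: 0–19=705, 20–39=7170, 40+=10316
Total after period 1: 705 + 7170 + 10316 = 18191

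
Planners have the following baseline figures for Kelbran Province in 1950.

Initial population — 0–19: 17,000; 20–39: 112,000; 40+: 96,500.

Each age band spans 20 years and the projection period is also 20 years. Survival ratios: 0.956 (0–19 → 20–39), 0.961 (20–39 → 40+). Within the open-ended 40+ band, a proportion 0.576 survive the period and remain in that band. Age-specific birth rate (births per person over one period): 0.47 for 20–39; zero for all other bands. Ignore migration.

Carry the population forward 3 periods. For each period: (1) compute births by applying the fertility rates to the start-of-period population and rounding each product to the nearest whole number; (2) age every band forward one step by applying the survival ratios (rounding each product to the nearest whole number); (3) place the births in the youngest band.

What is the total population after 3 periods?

142462

After projecting period 1:
Births: 112000 * 0.47 = 52640
20–39: 17000 * 0.956 = 16252
40+: 112000 * 0.961 + 96500 * 0.576 = 107632 + 55584 = 163216
Population now: 0–19=52640, 20–39=16252, 40+=163216
After projecting period 2:
Births: 16252 * 0.47 = 7638
20–39: 52640 * 0.956 = 50324
40+: 16252 * 0.961 + 163216 * 0.576 = 15618 + 94012 = 109630
Population now: 0–19=7638, 20–39=50324, 40+=109630
After projecting period 3:
Births: 50324 * 0.47 = 23652
20–39: 7638 * 0.956 = 7302
40+: 50324 * 0.961 + 109630 * 0.576 = 48361 + 63147 = 111508
Population now: 0–19=23652, 20–39=7302, 40+=111508
Total after period 3: 23652 + 7302 + 111508 = 142462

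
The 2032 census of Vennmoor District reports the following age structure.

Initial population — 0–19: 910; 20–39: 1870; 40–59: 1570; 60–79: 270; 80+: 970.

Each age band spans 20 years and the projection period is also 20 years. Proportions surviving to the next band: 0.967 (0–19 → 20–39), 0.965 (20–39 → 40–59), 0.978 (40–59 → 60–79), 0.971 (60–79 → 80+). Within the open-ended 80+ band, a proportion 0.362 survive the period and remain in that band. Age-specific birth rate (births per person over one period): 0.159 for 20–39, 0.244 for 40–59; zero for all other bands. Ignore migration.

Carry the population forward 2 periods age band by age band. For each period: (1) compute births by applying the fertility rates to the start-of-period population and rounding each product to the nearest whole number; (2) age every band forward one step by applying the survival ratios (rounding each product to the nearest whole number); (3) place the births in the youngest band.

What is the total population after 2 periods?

Period 1:
Births: 1870 × 0.159 = 297, 1570 × 0.244 = 383 ⇒ total 680
20–39: 910 × 0.967 = 880
40–59: 1870 × 0.965 = 1805
60–79: 1570 × 0.978 = 1535
80+: 270 × 0.971 + 970 × 0.362 = 262 + 351 = 613
End of period: [680, 880, 1805, 1535, 613]
Period 2:
Births: 880 × 0.159 = 140, 1805 × 0.244 = 440 ⇒ total 580
20–39: 680 × 0.967 = 658
40–59: 880 × 0.965 = 849
60–79: 1805 × 0.978 = 1765
80+: 1535 × 0.971 + 613 × 0.362 = 1490 + 222 = 1712
End of period: [580, 658, 849, 1765, 1712]
Total after period 2: 580 + 658 + 849 + 1765 + 1712 = 5564

5564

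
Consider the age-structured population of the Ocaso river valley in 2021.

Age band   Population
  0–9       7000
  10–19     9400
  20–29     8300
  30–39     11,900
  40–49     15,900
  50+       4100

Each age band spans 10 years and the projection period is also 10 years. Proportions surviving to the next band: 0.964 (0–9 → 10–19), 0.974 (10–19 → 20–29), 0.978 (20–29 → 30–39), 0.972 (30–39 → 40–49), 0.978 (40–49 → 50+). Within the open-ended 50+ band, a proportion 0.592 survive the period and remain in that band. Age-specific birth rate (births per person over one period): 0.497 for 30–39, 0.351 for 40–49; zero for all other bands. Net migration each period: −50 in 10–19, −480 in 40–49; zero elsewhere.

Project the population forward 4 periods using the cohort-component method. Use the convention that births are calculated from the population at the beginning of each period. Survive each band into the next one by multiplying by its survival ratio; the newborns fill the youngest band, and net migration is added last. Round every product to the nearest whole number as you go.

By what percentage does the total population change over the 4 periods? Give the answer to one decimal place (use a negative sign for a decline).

-0.5

Numbering the bands 1..6 from youngest to oldest:
[period 1]
Births: 11900 * 0.497 = 5914  |  15900 * 0.351 = 5581 → total 11495
Band 2: 7000 * 0.964 = 6748
Band 3: 9400 * 0.974 = 9156
Band 4: 8300 * 0.978 = 8117
Band 5: 11900 * 0.972 = 11567
Band 6: 15900 * 0.978 + 4100 * 0.592 = 15550 + 2427 = 17977
Net migration: Band 2 − 50 → 6698; Band 5 − 480 → 11087
→ [11495, 6698, 9156, 8117, 11087, 17977]
[period 2]
Births: 8117 * 0.497 = 4034  |  11087 * 0.351 = 3892 → total 7926
Band 2: 11495 * 0.964 = 11081
Band 3: 6698 * 0.974 = 6524
Band 4: 9156 * 0.978 = 8955
Band 5: 8117 * 0.972 = 7890
Band 6: 11087 * 0.978 + 17977 * 0.592 = 10843 + 10642 = 21485
Net migration: Band 2 − 50 → 11031; Band 5 − 480 → 7410
→ [7926, 11031, 6524, 8955, 7410, 21485]
[period 3]
Births: 8955 * 0.497 = 4451  |  7410 * 0.351 = 2601 → total 7052
Band 2: 7926 * 0.964 = 7641
Band 3: 11031 * 0.974 = 10744
Band 4: 6524 * 0.978 = 6380
Band 5: 8955 * 0.972 = 8704
Band 6: 7410 * 0.978 + 21485 * 0.592 = 7247 + 12719 = 19966
Net migration: Band 2 − 50 → 7591; Band 5 − 480 → 8224
→ [7052, 7591, 10744, 6380, 8224, 19966]
[period 4]
Births: 6380 * 0.497 = 3171  |  8224 * 0.351 = 2887 → total 6058
Band 2: 7052 * 0.964 = 6798
Band 3: 7591 * 0.974 = 7394
Band 4: 10744 * 0.978 = 10508
Band 5: 6380 * 0.972 = 6201
Band 6: 8224 * 0.978 + 19966 * 0.592 = 8043 + 11820 = 19863
Net migration: Band 2 − 50 → 6748; Band 5 − 480 → 5721
→ [6058, 6748, 7394, 10508, 5721, 19863]
Total: 56600 → 56292; change = -308; percentage change = -0.5%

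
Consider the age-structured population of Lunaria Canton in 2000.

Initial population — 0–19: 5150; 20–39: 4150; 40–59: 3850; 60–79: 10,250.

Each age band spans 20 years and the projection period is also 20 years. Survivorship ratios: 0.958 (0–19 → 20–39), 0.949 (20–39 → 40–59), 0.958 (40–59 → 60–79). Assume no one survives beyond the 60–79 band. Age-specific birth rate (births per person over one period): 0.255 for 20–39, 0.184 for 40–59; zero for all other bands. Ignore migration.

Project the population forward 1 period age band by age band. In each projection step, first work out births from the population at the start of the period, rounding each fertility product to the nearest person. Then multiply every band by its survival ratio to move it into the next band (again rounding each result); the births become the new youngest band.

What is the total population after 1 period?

14326

Period 1.
Births: 4150 × 0.255 = 1058, 3850 × 0.184 = 708 — total 1766
20–39: 5150 × 0.958 = 4934
40–59: 4150 × 0.949 = 3938
60–79: 3850 × 0.958 = 3688
Population now: 0–19=1766, 20–39=4934, 40–59=3938, 60–79=3688
Total after period 1: 1766 + 4934 + 3938 + 3688 = 14326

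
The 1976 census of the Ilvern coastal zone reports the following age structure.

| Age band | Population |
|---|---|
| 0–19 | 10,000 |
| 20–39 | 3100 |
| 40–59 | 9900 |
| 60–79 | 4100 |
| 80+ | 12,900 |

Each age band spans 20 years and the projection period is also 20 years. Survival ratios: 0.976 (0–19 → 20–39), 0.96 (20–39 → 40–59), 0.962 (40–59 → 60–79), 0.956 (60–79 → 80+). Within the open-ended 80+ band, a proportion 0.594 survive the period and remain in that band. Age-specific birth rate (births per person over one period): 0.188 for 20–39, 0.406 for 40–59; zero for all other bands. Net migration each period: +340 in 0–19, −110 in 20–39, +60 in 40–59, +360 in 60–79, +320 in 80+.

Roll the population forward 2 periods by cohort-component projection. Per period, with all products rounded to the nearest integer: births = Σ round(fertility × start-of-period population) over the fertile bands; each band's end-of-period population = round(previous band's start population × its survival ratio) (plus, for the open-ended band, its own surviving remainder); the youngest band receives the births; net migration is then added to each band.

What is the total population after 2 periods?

Numbering the groups 1..5 from youngest to oldest:
[period 1]
Births: 3100 × 0.188 = 583  |  9900 × 0.406 = 4019 — total 4602
Group 2: 10000 × 0.976 = 9760
Group 3: 3100 × 0.96 = 2976
Group 4: 9900 × 0.962 = 9524
Group 5: 4100 × 0.956 + 12900 × 0.594 = 3920 + 7663 = 11583
Net migration: Group 1 + 340 → 4942; Group 2 − 110 → 9650; Group 3 + 60 → 3036; Group 4 + 360 → 9884; Group 5 + 320 → 11903
End of period: [4942, 9650, 3036, 9884, 11903]
[period 2]
Births: 9650 × 0.188 = 1814  |  3036 × 0.406 = 1233 — total 3047
Group 2: 4942 × 0.976 = 4823
Group 3: 9650 × 0.96 = 9264
Group 4: 3036 × 0.962 = 2921
Group 5: 9884 × 0.956 + 11903 × 0.594 = 9449 + 7070 = 16519
Net migration: Group 1 + 340 → 3387; Group 2 − 110 → 4713; Group 3 + 60 → 9324; Group 4 + 360 → 3281; Group 5 + 320 → 16839
End of period: [3387, 4713, 9324, 3281, 16839]
Total after period 2: 3387 + 4713 + 9324 + 3281 + 16839 = 37544

37544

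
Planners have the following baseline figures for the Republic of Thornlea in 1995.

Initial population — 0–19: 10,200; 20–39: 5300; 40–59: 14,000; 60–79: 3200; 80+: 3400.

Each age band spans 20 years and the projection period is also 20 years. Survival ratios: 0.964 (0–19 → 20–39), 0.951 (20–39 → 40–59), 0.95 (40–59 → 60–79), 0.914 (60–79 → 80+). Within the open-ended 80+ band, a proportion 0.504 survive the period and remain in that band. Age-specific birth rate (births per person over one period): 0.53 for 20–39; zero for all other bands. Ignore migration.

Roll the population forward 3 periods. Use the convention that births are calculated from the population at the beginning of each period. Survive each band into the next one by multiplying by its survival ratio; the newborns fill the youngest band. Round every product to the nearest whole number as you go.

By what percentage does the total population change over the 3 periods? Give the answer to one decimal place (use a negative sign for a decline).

After projecting period 1:
Births: 5300 * 0.53 = 2809
20–39: 10200 * 0.964 = 9833
40–59: 5300 * 0.951 = 5040
60–79: 14000 * 0.95 = 13300
80+: 3200 * 0.914 + 3400 * 0.504 = 2925 + 1714 = 4639
→ [2809, 9833, 5040, 13300, 4639]
After projecting period 2:
Births: 9833 * 0.53 = 5211
20–39: 2809 * 0.964 = 2708
40–59: 9833 * 0.951 = 9351
60–79: 5040 * 0.95 = 4788
80+: 13300 * 0.914 + 4639 * 0.504 = 12156 + 2338 = 14494
→ [5211, 2708, 9351, 4788, 14494]
After projecting period 3:
Births: 2708 * 0.53 = 1435
20–39: 5211 * 0.964 = 5023
40–59: 2708 * 0.951 = 2575
60–79: 9351 * 0.95 = 8883
80+: 4788 * 0.914 + 14494 * 0.504 = 4376 + 7305 = 11681
→ [1435, 5023, 2575, 8883, 11681]
Total: 36100 → 29597; change = -6503; percentage change = -18.0%

-18.0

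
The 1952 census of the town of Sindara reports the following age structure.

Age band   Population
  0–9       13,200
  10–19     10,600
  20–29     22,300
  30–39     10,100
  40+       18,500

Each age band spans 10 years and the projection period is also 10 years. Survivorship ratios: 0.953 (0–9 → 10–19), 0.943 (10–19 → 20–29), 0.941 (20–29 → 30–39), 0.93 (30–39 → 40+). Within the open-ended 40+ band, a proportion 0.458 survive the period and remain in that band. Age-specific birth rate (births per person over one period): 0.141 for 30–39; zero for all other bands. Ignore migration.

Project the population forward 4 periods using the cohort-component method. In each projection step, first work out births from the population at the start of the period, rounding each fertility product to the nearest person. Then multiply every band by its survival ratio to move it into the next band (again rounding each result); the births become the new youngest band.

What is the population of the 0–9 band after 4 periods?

1574

Numbering the groups 1..5 from youngest to oldest:
Period 1:
Births: 10100 × 0.141 = 1424
Group 2: 13200 × 0.953 = 12580
Group 3: 10600 × 0.943 = 9996
Group 4: 22300 × 0.941 = 20984
Group 5: 10100 × 0.93 + 18500 × 0.458 = 9393 + 8473 = 17866
Population now: 0–9=1424, 10–19=12580, 20–29=9996, 30–39=20984, 40+=17866
Period 2:
Births: 20984 × 0.141 = 2959
Group 2: 1424 × 0.953 = 1357
Group 3: 12580 × 0.943 = 11863
Group 4: 9996 × 0.941 = 9406
Group 5: 20984 × 0.93 + 17866 × 0.458 = 19515 + 8183 = 27698
Population now: 0–9=2959, 10–19=1357, 20–29=11863, 30–39=9406, 40+=27698
Period 3:
Births: 9406 × 0.141 = 1326
Group 2: 2959 × 0.953 = 2820
Group 3: 1357 × 0.943 = 1280
Group 4: 11863 × 0.941 = 11163
Group 5: 9406 × 0.93 + 27698 × 0.458 = 8748 + 12686 = 21434
Population now: 0–9=1326, 10–19=2820, 20–29=1280, 30–39=11163, 40+=21434
Period 4:
Births: 11163 × 0.141 = 1574
Group 2: 1326 × 0.953 = 1264
Group 3: 2820 × 0.943 = 2659
Group 4: 1280 × 0.941 = 1204
Group 5: 11163 × 0.93 + 21434 × 0.458 = 10382 + 9817 = 20199
Population now: 0–9=1574, 10–19=1264, 20–29=2659, 30–39=1204, 40+=20199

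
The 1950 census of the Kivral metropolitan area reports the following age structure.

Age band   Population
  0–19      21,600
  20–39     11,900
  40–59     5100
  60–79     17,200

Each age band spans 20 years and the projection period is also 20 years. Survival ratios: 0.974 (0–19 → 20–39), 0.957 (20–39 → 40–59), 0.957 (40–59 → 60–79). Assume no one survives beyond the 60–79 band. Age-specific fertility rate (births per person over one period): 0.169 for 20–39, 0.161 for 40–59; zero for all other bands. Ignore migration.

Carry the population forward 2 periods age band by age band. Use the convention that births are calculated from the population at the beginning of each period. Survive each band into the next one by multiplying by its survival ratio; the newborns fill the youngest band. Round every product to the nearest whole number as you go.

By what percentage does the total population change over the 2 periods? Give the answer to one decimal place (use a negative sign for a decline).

Numbering the bands 1..4 from youngest to oldest:
Period 1.
Births: 11900 * 0.169 = 2011  |  5100 * 0.161 = 821 — total 2832
Band 2: 21600 * 0.974 = 21038
Band 3: 11900 * 0.957 = 11388
Band 4: 5100 * 0.957 = 4881
Giving 2832 / 21038 / 11388 / 4881.
Period 2.
Births: 21038 * 0.169 = 3555  |  11388 * 0.161 = 1833 — total 5388
Band 2: 2832 * 0.974 = 2758
Band 3: 21038 * 0.957 = 20133
Band 4: 11388 * 0.957 = 10898
Giving 5388 / 2758 / 20133 / 10898.
Total: 55800 → 39177; change = -16623; percentage change = -29.8%

-29.8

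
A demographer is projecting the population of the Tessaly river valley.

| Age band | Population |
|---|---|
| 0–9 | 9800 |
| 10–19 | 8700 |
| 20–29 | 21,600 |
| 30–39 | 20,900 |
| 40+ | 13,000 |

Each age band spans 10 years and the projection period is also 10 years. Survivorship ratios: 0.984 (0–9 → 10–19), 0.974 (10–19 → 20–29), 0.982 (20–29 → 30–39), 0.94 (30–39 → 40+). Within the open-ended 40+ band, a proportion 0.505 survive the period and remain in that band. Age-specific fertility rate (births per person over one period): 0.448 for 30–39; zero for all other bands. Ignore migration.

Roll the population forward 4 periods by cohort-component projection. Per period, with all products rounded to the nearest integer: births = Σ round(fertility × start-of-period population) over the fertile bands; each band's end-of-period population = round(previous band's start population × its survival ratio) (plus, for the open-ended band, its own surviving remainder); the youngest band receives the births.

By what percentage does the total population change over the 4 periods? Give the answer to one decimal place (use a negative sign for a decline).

-36.8

Let band 1 be 0–9 through band 5 = 40+.
[period 1]
Births: 20900 × 0.448 = 9363
Band 2: 9800 × 0.984 = 9643
Band 3: 8700 × 0.974 = 8474
Band 4: 21600 × 0.982 = 21211
Band 5: 20900 × 0.94 + 13000 × 0.505 = 19646 + 6565 = 26211
End of period: [9363, 9643, 8474, 21211, 26211]
[period 2]
Births: 21211 × 0.448 = 9503
Band 2: 9363 × 0.984 = 9213
Band 3: 9643 × 0.974 = 9392
Band 4: 8474 × 0.982 = 8321
Band 5: 21211 × 0.94 + 26211 × 0.505 = 19938 + 13237 = 33175
End of period: [9503, 9213, 9392, 8321, 33175]
[period 3]
Births: 8321 × 0.448 = 3728
Band 2: 9503 × 0.984 = 9351
Band 3: 9213 × 0.974 = 8973
Band 4: 9392 × 0.982 = 9223
Band 5: 8321 × 0.94 + 33175 × 0.505 = 7822 + 16753 = 24575
End of period: [3728, 9351, 8973, 9223, 24575]
[period 4]
Births: 9223 × 0.448 = 4132
Band 2: 3728 × 0.984 = 3668
Band 3: 9351 × 0.974 = 9108
Band 4: 8973 × 0.982 = 8811
Band 5: 9223 × 0.94 + 24575 × 0.505 = 8670 + 12410 = 21080
End of period: [4132, 3668, 9108, 8811, 21080]
Total: 74000 → 46799; change = -27201; percentage change = -36.8%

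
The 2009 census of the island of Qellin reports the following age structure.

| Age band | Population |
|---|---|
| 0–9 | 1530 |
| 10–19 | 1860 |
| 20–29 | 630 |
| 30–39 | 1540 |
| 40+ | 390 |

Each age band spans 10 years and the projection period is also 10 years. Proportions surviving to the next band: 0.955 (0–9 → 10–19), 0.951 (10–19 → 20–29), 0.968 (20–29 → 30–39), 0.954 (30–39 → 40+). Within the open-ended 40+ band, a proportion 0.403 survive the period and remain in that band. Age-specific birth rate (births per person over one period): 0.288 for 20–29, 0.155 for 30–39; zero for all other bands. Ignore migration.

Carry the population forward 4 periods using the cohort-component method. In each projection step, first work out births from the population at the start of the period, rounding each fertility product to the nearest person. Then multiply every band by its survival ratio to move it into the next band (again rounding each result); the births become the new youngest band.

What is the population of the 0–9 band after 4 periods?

318

— Period 1 —
Births: 630 * 0.288 = 181, 1540 * 0.155 = 239 → total 420
10–19: 1530 * 0.955 = 1461
20–29: 1860 * 0.951 = 1769
30–39: 630 * 0.968 = 610
40+: 1540 * 0.954 + 390 * 0.403 = 1469 + 157 = 1626
End of period: [420, 1461, 1769, 610, 1626]
— Period 2 —
Births: 1769 * 0.288 = 509, 610 * 0.155 = 95 → total 604
10–19: 420 * 0.955 = 401
20–29: 1461 * 0.951 = 1389
30–39: 1769 * 0.968 = 1712
40+: 610 * 0.954 + 1626 * 0.403 = 582 + 655 = 1237
End of period: [604, 401, 1389, 1712, 1237]
— Period 3 —
Births: 1389 * 0.288 = 400, 1712 * 0.155 = 265 → total 665
10–19: 604 * 0.955 = 577
20–29: 401 * 0.951 = 381
30–39: 1389 * 0.968 = 1345
40+: 1712 * 0.954 + 1237 * 0.403 = 1633 + 499 = 2132
End of period: [665, 577, 381, 1345, 2132]
— Period 4 —
Births: 381 * 0.288 = 110, 1345 * 0.155 = 208 → total 318
10–19: 665 * 0.955 = 635
20–29: 577 * 0.951 = 549
30–39: 381 * 0.968 = 369
40+: 1345 * 0.954 + 2132 * 0.403 = 1283 + 859 = 2142
End of period: [318, 635, 549, 369, 2142]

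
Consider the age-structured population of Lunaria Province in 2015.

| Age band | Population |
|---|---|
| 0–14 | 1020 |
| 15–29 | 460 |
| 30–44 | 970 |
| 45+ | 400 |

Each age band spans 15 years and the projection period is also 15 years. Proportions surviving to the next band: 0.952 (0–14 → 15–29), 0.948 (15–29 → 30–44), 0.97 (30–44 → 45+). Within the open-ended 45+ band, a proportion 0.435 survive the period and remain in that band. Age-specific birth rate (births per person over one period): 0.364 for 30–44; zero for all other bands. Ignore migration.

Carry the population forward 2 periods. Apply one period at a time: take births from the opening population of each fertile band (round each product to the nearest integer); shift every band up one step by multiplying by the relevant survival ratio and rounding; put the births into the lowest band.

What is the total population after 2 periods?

2324

Numbering the groups 1..4 from youngest to oldest:
[period 1]
Births: 970 × 0.364 = 353
Group 2: 1020 × 0.952 = 971
Group 3: 460 × 0.948 = 436
Group 4: 970 × 0.97 + 400 × 0.435 = 941 + 174 = 1115
End of period: [353, 971, 436, 1115]
[period 2]
Births: 436 × 0.364 = 159
Group 2: 353 × 0.952 = 336
Group 3: 971 × 0.948 = 921
Group 4: 436 × 0.97 + 1115 × 0.435 = 423 + 485 = 908
End of period: [159, 336, 921, 908]
Total after period 2: 159 + 336 + 921 + 908 = 2324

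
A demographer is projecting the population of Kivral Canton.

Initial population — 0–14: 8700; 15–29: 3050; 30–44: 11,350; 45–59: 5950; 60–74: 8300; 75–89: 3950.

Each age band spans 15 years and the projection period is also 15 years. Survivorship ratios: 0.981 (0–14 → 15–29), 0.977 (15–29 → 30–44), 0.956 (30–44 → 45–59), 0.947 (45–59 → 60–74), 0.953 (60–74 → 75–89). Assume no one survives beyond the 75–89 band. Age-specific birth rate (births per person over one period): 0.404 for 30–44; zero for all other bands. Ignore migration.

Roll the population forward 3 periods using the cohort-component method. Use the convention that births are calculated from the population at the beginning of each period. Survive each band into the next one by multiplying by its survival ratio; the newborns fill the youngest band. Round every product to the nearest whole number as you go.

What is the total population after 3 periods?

Numbering the bands 1..6 from youngest to oldest:
After projecting period 1:
Births: 11350 * 0.404 = 4585
Band 2: 8700 * 0.981 = 8535
Band 3: 3050 * 0.977 = 2980
Band 4: 11350 * 0.956 = 10851
Band 5: 5950 * 0.947 = 5635
Band 6: 8300 * 0.953 = 7910
End of period: [4585, 8535, 2980, 10851, 5635, 7910]
After projecting period 2:
Births: 2980 * 0.404 = 1204
Band 2: 4585 * 0.981 = 4498
Band 3: 8535 * 0.977 = 8339
Band 4: 2980 * 0.956 = 2849
Band 5: 10851 * 0.947 = 10276
Band 6: 5635 * 0.953 = 5370
End of period: [1204, 4498, 8339, 2849, 10276, 5370]
After projecting period 3:
Births: 8339 * 0.404 = 3369
Band 2: 1204 * 0.981 = 1181
Band 3: 4498 * 0.977 = 4395
Band 4: 8339 * 0.956 = 7972
Band 5: 2849 * 0.947 = 2698
Band 6: 10276 * 0.953 = 9793
End of period: [3369, 1181, 4395, 7972, 2698, 9793]
Total after period 3: 3369 + 1181 + 4395 + 7972 + 2698 + 9793 = 29408

29408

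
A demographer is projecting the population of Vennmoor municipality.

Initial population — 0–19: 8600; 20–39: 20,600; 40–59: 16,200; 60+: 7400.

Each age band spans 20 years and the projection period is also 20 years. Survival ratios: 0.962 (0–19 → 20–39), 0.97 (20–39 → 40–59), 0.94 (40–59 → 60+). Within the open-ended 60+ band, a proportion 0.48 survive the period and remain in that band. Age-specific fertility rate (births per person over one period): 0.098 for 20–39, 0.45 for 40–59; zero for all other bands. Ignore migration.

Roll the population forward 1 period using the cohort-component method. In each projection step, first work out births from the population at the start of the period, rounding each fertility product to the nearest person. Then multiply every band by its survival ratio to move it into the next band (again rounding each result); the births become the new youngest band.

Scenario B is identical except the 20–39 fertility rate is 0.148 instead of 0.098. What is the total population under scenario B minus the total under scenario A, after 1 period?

1030

Period 1.
Births: 20600 * 0.098 = 2019  |  16200 * 0.45 = 7290 — total 9309
20–39: 8600 * 0.962 = 8273
40–59: 20600 * 0.97 = 19982
60+: 16200 * 0.94 + 7400 * 0.48 = 15228 + 3552 = 18780
End of period: [9309, 8273, 19982, 18780]
Scenario A total after 1 period: 56344
Scenario B projection —
Period 1.
Births: 20600 * 0.148 = 3049  |  16200 * 0.45 = 7290 — total 10339
20–39: 8600 * 0.962 = 8273
40–59: 20600 * 0.97 = 19982
60+: 16200 * 0.94 + 7400 * 0.48 = 15228 + 3552 = 18780
End of period: [10339, 8273, 19982, 18780]
Scenario B total after 1 period: 57374
Difference B − A = 57374 − 56344 = 1030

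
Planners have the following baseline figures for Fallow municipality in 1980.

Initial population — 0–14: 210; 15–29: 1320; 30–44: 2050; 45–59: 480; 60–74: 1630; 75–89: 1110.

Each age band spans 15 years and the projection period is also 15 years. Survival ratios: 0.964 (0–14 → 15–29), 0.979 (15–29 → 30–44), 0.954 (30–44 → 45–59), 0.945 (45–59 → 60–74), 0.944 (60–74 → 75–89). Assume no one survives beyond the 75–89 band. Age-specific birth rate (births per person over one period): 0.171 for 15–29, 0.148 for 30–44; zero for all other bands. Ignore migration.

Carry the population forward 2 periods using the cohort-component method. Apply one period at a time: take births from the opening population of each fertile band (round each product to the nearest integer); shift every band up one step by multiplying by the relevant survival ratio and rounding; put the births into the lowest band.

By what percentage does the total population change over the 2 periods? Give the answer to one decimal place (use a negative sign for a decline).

— Period 1 —
Births: 1320 * 0.171 = 226 ; 2050 * 0.148 = 303 ⇒ total 529
15–29: 210 * 0.964 = 202
30–44: 1320 * 0.979 = 1292
45–59: 2050 * 0.954 = 1956
60–74: 480 * 0.945 = 454
75–89: 1630 * 0.944 = 1539
Population now: 0–14=529, 15–29=202, 30–44=1292, 45–59=1956, 60–74=454, 75–89=1539
— Period 2 —
Births: 202 * 0.171 = 35 ; 1292 * 0.148 = 191 ⇒ total 226
15–29: 529 * 0.964 = 510
30–44: 202 * 0.979 = 198
45–59: 1292 * 0.954 = 1233
60–74: 1956 * 0.945 = 1848
75–89: 454 * 0.944 = 429
Population now: 0–14=226, 15–29=510, 30–44=198, 45–59=1233, 60–74=1848, 75–89=429
Total: 6800 → 4444; change = -2356; percentage change = -34.6%

-34.6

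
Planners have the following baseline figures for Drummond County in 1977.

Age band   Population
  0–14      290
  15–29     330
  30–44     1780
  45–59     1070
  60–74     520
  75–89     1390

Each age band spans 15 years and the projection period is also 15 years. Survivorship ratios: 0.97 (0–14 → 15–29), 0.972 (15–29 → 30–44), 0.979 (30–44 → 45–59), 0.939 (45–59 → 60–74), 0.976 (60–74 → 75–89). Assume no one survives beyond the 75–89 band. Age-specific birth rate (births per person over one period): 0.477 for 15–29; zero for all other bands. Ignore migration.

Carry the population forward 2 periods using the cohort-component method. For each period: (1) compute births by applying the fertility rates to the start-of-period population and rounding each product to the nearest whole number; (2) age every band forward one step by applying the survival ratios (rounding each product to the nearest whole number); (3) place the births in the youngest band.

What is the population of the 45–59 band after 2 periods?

Numbering the bands 1..6 from youngest to oldest:
Period 1:
Births: 330 × 0.477 = 157
Band 2: 290 × 0.97 = 281
Band 3: 330 × 0.972 = 321
Band 4: 1780 × 0.979 = 1743
Band 5: 1070 × 0.939 = 1005
Band 6: 520 × 0.976 = 508
Population now: 0–14=157, 15–29=281, 30–44=321, 45–59=1743, 60–74=1005, 75–89=508
Period 2:
Births: 281 × 0.477 = 134
Band 2: 157 × 0.97 = 152
Band 3: 281 × 0.972 = 273
Band 4: 321 × 0.979 = 314
Band 5: 1743 × 0.939 = 1637
Band 6: 1005 × 0.976 = 981
Population now: 0–14=134, 15–29=152, 30–44=273, 45–59=314, 60–74=1637, 75–89=981

314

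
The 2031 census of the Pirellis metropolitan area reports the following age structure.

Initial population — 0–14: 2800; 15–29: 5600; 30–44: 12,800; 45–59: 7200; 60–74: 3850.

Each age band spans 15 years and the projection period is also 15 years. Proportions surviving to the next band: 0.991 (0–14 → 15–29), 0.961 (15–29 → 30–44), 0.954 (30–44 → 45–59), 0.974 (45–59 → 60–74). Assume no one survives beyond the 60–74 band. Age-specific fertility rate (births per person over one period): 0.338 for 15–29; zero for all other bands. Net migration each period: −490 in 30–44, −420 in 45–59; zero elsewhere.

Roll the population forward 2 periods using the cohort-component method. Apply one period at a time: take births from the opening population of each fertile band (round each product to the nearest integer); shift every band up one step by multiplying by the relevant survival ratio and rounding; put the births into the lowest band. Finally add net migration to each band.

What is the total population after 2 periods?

20722

(Bands numbered youngest = 1 to oldest = 5.)
[period 1]
Births: 5600 × 0.338 = 1893
Band 2: 2800 × 0.991 = 2775
Band 3: 5600 × 0.961 = 5382
Band 4: 12800 × 0.954 = 12211
Band 5: 7200 × 0.974 = 7013
Net migration: Band 3 − 490 → 4892; Band 4 − 420 → 11791
Giving 1893 / 2775 / 4892 / 11791 / 7013.
[period 2]
Births: 2775 × 0.338 = 938
Band 2: 1893 × 0.991 = 1876
Band 3: 2775 × 0.961 = 2667
Band 4: 4892 × 0.954 = 4667
Band 5: 11791 × 0.974 = 11484
Net migration: Band 3 − 490 → 2177; Band 4 − 420 → 4247
Giving 938 / 1876 / 2177 / 4247 / 11484.
Total after period 2: 938 + 1876 + 2177 + 4247 + 11484 = 20722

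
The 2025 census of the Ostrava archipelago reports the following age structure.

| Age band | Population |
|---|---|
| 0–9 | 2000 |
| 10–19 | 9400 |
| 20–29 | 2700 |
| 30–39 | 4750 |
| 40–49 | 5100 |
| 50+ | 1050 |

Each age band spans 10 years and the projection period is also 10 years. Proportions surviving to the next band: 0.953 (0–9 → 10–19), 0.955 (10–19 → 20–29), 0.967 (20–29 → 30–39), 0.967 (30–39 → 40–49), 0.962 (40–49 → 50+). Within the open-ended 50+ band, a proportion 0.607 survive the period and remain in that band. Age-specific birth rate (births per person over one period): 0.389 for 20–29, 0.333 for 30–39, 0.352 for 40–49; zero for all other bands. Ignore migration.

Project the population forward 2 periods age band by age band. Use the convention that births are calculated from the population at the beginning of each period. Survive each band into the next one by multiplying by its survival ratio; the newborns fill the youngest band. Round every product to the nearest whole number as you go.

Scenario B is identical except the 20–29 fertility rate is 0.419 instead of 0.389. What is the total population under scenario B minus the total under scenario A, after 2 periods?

346

(Bands numbered youngest = 1 to oldest = 6.)
Period 1:
Births: 2700 × 0.389 = 1050 ; 4750 × 0.333 = 1582 ; 5100 × 0.352 = 1795 → total 4427
Band 2: 2000 × 0.953 = 1906
Band 3: 9400 × 0.955 = 8977
Band 4: 2700 × 0.967 = 2611
Band 5: 4750 × 0.967 = 4593
Band 6: 5100 × 0.962 + 1050 × 0.607 = 4906 + 637 = 5543
Giving 4427 / 1906 / 8977 / 2611 / 4593 / 5543.
Period 2:
Births: 8977 × 0.389 = 3492 ; 2611 × 0.333 = 869 ; 4593 × 0.352 = 1617 → total 5978
Band 2: 4427 × 0.953 = 4219
Band 3: 1906 × 0.955 = 1820
Band 4: 8977 × 0.967 = 8681
Band 5: 2611 × 0.967 = 2525
Band 6: 4593 × 0.962 + 5543 × 0.607 = 4418 + 3365 = 7783
Giving 5978 / 4219 / 1820 / 8681 / 2525 / 7783.
Scenario A total after 2 periods: 31006
Scenario B projection —
Period 1:
Births: 2700 × 0.419 = 1131 ; 4750 × 0.333 = 1582 ; 5100 × 0.352 = 1795 → total 4508
Band 2: 2000 × 0.953 = 1906
Band 3: 9400 × 0.955 = 8977
Band 4: 2700 × 0.967 = 2611
Band 5: 4750 × 0.967 = 4593
Band 6: 5100 × 0.962 + 1050 × 0.607 = 4906 + 637 = 5543
Giving 4508 / 1906 / 8977 / 2611 / 4593 / 5543.
Period 2:
Births: 8977 × 0.419 = 3761 ; 2611 × 0.333 = 869 ; 4593 × 0.352 = 1617 → total 6247
Band 2: 4508 × 0.953 = 4296
Band 3: 1906 × 0.955 = 1820
Band 4: 8977 × 0.967 = 8681
Band 5: 2611 × 0.967 = 2525
Band 6: 4593 × 0.962 + 5543 × 0.607 = 4418 + 3365 = 7783
Giving 6247 / 4296 / 1820 / 8681 / 2525 / 7783.
Scenario B total after 2 periods: 31352
Difference B − A = 31352 − 31006 = 346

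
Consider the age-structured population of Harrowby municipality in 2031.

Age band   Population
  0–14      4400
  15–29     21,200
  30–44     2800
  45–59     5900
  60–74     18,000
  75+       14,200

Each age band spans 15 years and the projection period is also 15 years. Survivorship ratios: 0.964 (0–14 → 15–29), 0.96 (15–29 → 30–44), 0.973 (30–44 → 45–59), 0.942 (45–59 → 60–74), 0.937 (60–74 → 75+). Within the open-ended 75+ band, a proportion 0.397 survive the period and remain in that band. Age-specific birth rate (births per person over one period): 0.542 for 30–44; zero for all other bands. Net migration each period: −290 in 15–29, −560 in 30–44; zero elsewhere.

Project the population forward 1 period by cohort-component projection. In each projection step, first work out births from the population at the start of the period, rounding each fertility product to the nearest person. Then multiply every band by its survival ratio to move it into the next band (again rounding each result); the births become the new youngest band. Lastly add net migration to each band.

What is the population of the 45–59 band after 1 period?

Call the groups 1 to 6, youngest first.
After projecting period 1:
Births: 2800 × 0.542 = 1518
Group 2: 4400 × 0.964 = 4242
Group 3: 21200 × 0.96 = 20352
Group 4: 2800 × 0.973 = 2724
Group 5: 5900 × 0.942 = 5558
Group 6: 18000 × 0.937 + 14200 × 0.397 = 16866 + 5637 = 22503
Net migration: Group 2 − 290 → 3952; Group 3 − 560 → 19792
End of period: [1518, 3952, 19792, 2724, 5558, 22503]

2724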